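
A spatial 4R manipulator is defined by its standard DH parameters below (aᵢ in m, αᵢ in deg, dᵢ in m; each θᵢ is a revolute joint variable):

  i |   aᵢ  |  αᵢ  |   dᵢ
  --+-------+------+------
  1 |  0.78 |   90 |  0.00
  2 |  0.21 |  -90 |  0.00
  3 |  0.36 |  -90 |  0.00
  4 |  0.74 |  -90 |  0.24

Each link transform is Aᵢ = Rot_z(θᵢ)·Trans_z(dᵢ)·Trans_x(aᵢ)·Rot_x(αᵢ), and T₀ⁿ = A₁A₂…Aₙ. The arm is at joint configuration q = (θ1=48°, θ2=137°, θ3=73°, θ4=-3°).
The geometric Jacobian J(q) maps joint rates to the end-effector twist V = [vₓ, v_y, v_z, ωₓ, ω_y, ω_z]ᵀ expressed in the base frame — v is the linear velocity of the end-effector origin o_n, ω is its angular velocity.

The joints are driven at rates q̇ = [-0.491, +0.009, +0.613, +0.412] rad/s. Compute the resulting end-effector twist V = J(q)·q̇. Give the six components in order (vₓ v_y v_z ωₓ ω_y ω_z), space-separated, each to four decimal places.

0.9815 0.8060 -0.2451 -0.1698 -0.0220 -1.2080

o_n = [-0.4766, 1.1462, 0.1775]
J₁: ẑ×o_n = [-1.1462, -0.4766, 0.0000], ω = ẑ
J2: z=[0.7431, -0.6691, 0.0000] o=[0.5219, 0.5797, 0.0000] → [-0.1188, -0.1319, -0.2471, 0.7431, -0.6691, 0.0000]
J3: z=[-0.4563, -0.5068, -0.7314] o=[0.4192, 0.4655, 0.1432] → [0.4804, 0.6708, -0.7646, -0.4563, -0.5068, -0.7314]
J4: z=[0.2507, 0.7154, -0.6522] o=[0.1118, 0.6387, 0.2150] → [0.3042, 0.3932, 0.5482, 0.2507, 0.7154, -0.6522]
V = J·q̇ = [0.9815, 0.8060, -0.2451, -0.1698, -0.0220, -1.2080]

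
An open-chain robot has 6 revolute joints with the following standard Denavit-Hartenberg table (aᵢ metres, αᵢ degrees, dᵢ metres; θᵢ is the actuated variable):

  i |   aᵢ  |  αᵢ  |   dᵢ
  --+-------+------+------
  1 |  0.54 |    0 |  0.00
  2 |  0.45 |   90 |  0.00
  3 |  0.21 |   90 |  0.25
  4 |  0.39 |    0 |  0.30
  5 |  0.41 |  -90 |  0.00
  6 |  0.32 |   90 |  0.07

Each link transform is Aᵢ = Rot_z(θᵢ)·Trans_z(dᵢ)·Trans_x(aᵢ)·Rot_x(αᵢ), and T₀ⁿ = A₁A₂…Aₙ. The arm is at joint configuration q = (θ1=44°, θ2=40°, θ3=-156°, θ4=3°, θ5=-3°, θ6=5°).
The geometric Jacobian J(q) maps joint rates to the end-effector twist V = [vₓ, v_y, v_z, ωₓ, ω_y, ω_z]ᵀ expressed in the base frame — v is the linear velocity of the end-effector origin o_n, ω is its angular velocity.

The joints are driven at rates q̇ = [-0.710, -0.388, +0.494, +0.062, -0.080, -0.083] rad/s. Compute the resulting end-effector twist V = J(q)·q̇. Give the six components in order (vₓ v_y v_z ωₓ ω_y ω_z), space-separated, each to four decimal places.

-0.7025 -0.4179 -0.6309 0.4095 -0.0357 -1.1144

o_n = [0.6356, -0.5298, -0.2917]
J₁: ẑ×o_n = [0.5298, 0.6356, -0.0000], ω = ẑ
J2: z=[0.0000, 0.0000, 1.0000] o=[0.3884, 0.3751, 0.0000] → [0.9049, 0.2472, -0.0000, 0.0000, 0.0000, 1.0000]
J3: z=[0.9945, -0.1045, 0.0000] o=[0.4355, 0.8227, 0.0000] → [0.0305, 0.2901, -1.3241, 0.9945, -0.1045, 0.0000]
J4: z=[-0.0425, -0.4045, 0.9135] o=[0.6641, 0.6057, -0.0854] → [1.1208, -0.0347, 0.0368, -0.0425, -0.4045, 0.9135]
J5: z=[-0.0425, -0.4045, 0.9135] o=[0.6344, 0.1284, 0.0302] → [0.7315, -0.0126, 0.0285, -0.0425, -0.4045, 0.9135]
J6: z=[0.9945, -0.1045, 0.0000] o=[0.5953, -0.2441, -0.1365] → [0.0162, 0.1543, -0.2799, 0.9945, -0.1045, 0.0000]
V = J·q̇ = [-0.7025, -0.4179, -0.6309, 0.4095, -0.0357, -1.1144]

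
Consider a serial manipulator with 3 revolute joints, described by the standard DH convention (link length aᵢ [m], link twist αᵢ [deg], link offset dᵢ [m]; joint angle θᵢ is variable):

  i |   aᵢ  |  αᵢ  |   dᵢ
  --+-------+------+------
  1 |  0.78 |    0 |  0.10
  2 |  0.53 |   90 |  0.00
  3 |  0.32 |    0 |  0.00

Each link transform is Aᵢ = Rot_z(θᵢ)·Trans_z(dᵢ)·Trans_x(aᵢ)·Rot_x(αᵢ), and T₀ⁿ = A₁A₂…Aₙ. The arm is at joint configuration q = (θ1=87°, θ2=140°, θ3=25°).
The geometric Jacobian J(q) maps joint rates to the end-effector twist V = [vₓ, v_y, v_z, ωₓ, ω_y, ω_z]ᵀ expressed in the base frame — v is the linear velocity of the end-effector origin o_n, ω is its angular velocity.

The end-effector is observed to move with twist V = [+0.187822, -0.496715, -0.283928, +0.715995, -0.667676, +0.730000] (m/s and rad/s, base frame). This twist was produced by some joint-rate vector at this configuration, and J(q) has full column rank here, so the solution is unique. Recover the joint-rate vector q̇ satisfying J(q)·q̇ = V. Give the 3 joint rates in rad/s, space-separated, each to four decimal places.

0.2050 0.5250 -0.9790

o_n = [-0.5184, 0.1792, 0.2352]
J₁: ẑ×o_n = [-0.1792, -0.5184, 0.0000], ω = ẑ
J2: z=[0.0000, 0.0000, 1.0000] o=[0.0408, 0.7789, 0.1000] → [0.5997, -0.5593, 0.0000, 0.0000, 0.0000, 1.0000]
J3: z=[-0.7314, 0.6820, 0.0000] o=[-0.3206, 0.3913, 0.1000] → [0.0922, 0.0989, 0.2900, -0.7314, 0.6820, 0.0000]
q̇ = J⁺·V = [0.2050, 0.5250, -0.9790]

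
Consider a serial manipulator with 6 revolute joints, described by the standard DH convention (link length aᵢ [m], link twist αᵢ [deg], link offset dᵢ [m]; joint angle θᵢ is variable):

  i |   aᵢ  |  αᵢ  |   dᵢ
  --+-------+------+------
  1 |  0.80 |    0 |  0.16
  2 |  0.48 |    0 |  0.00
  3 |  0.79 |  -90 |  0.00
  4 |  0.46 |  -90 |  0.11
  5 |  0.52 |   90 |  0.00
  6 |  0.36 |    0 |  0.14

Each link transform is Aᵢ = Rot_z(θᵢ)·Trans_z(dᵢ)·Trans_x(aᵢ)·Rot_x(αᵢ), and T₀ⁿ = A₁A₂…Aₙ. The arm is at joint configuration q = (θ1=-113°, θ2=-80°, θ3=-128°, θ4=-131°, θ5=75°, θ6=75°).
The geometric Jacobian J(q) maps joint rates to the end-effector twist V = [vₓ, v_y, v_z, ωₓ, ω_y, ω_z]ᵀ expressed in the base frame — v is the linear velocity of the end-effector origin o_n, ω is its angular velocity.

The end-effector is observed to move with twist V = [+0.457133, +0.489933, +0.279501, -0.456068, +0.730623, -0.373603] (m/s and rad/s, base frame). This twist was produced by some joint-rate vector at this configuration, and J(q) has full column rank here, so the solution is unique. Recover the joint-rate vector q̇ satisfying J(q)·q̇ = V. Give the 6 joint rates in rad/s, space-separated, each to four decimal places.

-0.1660 -0.0650 0.1920 0.9410 -0.1400 -0.3330

o_n = [-0.0661, -0.6240, 0.9571]
J₁: ẑ×o_n = [0.6240, -0.0661, 0.0000], ω = ẑ
J2: z=[0.0000, 0.0000, 1.0000] o=[-0.3126, -0.7364, 0.1600] → [-0.1124, 0.2465, 0.0000, 0.0000, 0.0000, 1.0000]
J3: z=[0.0000, 0.0000, 1.0000] o=[-0.7803, -0.6284, 0.1600] → [-0.0044, 0.7142, 0.0000, 0.0000, 0.0000, 1.0000]
J4: z=[-0.6293, 0.7771, 0.0000] o=[-0.1663, -0.1313, 0.1600] → [0.6195, 0.5017, 0.2322, -0.6293, 0.7771, 0.0000]
J5: z=[0.5865, 0.4750, 0.6561] o=[-0.4701, -0.2357, 0.5072] → [0.4685, 0.0011, -0.4197, 0.5865, 0.4750, 0.6561]
J6: z=[-0.6554, -0.1977, 0.7290] o=[-0.2226, -0.6816, 0.6087] → [-0.1108, 0.3424, -0.0068, -0.6554, -0.1977, 0.7290]
q̇ = J⁺·V = [-0.1660, -0.0650, 0.1920, 0.9410, -0.1400, -0.3330]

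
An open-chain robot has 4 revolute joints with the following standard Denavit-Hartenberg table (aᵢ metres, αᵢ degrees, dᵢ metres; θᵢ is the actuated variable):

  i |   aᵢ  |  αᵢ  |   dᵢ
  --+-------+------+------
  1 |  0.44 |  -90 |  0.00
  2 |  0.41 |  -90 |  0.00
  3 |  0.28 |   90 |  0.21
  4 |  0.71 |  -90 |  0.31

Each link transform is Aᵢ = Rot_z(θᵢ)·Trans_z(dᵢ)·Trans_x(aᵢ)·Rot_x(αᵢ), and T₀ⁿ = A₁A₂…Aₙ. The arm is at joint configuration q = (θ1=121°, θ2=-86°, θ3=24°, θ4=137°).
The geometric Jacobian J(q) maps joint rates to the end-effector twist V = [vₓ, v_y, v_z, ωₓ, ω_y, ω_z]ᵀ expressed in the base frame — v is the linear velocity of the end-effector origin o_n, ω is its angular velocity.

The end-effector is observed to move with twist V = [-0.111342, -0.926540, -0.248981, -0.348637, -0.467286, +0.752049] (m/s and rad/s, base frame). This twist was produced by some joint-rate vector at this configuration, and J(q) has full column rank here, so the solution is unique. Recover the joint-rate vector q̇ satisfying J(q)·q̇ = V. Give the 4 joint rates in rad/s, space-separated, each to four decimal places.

0.3570 -0.3110 -0.2480 0.9310

o_n = [-0.9209, 0.7938, 0.2683]
J₁: ẑ×o_n = [-0.7938, -0.9209, 0.0000], ω = ẑ
J2: z=[-0.8572, -0.5150, 0.0000] o=[-0.2266, 0.3772, 0.0000] → [-0.1382, 0.2300, -0.7147, -0.8572, -0.5150, 0.0000]
J3: z=[-0.5138, 0.8551, -0.0698] o=[-0.2413, 0.4017, 0.4090] → [-0.0929, -0.0249, 0.3796, -0.5138, 0.8551, -0.0698]
J4: z=[-0.7977, -0.4462, 0.4057] o=[-0.2608, 0.6552, 0.6495] → [0.1139, -0.5719, -0.4051, -0.7977, -0.4462, 0.4057]
q̇ = J⁺·V = [0.3570, -0.3110, -0.2480, 0.9310]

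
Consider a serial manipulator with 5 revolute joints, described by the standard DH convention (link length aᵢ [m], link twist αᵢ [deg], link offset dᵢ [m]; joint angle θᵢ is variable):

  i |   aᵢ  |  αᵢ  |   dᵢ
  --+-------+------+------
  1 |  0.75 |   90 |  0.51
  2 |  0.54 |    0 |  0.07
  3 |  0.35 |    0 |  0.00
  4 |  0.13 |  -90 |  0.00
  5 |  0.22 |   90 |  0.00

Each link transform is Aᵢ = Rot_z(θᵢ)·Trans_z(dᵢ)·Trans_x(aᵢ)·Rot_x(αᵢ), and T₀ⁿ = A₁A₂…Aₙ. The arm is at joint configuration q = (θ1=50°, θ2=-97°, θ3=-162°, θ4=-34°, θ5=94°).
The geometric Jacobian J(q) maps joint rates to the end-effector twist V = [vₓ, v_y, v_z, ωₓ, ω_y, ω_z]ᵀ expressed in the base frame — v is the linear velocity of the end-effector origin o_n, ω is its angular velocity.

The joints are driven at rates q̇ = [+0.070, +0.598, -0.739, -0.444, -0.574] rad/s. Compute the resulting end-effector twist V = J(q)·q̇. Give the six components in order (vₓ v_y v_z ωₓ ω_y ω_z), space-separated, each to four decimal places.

o_n = [0.3112, 0.6034, 0.4231]
J₁: ẑ×o_n = [-0.6034, 0.3112, 0.0000], ω = ẑ
J2: z=[0.7660, -0.6428, 0.0000] o=[0.4821, 0.5745, 0.5100] → [0.0558, 0.0665, -0.0878, 0.7660, -0.6428, 0.0000]
J3: z=[0.7660, -0.6428, 0.0000] o=[0.4934, 0.4791, -0.0260] → [-0.2887, -0.3440, -0.0220, 0.7660, -0.6428, 0.0000]
J4: z=[0.7660, -0.6428, 0.0000] o=[0.4505, 0.4280, 0.3176] → [-0.0678, -0.0808, 0.0448, 0.7660, -0.6428, 0.0000]
J5: z=[-0.5917, -0.7051, 0.3907] o=[0.4831, 0.4669, 0.4373] → [-0.0434, -0.0756, -0.2020, -0.5917, -0.7051, 0.3907]
V = J·q̇ = [0.2595, 0.3951, 0.0598, -0.1085, 0.7808, -0.1543]

0.2595 0.3951 0.0598 -0.1085 0.7808 -0.1543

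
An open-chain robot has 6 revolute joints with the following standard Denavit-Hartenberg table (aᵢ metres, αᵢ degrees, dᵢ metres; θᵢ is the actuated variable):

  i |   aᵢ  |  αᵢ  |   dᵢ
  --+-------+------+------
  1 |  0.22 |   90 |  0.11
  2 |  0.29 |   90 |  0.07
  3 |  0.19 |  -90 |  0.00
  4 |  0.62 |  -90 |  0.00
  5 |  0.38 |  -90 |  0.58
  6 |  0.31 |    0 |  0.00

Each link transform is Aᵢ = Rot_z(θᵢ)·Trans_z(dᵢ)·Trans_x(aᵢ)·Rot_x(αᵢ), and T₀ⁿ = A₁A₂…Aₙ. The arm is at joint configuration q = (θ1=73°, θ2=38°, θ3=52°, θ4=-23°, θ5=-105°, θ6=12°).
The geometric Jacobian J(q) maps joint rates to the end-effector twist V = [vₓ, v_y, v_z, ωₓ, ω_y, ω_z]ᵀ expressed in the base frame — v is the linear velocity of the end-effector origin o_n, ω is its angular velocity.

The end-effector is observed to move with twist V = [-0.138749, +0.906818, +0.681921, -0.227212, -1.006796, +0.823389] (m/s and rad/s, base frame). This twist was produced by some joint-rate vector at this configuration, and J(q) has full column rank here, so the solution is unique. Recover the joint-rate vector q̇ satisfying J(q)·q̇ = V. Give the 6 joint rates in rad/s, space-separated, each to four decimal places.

0.9630 -0.0780 -0.3650 0.9250 -0.0220 -0.4740

o_n = [1.1283, -0.0930, 0.5089]
J₁: ẑ×o_n = [0.0930, 1.1283, -0.0000], ω = ẑ
J2: z=[0.9563, -0.2924, 0.0000] o=[0.0643, 0.2104, 0.1100] → [-0.1166, -0.3814, 0.0210, 0.9563, -0.2924, 0.0000]
J3: z=[0.1800, 0.5888, -0.7880] o=[0.1981, 0.4085, 0.2885] → [-0.2654, -0.7727, -0.6380, 0.1800, 0.5888, -0.7880]
J4: z=[0.4072, -0.7738, -0.4851] o=[0.3682, 0.4528, 0.3606] → [-0.3796, -0.4292, 0.3660, 0.4072, -0.7738, -0.4851]
J5: z=[0.1842, -0.4507, 0.8735] o=[0.9228, 0.7288, 0.3860] → [0.6624, 0.1569, -0.0587, 0.1842, -0.4507, 0.8735]
J6: z=[0.9695, 0.2296, -0.0860] o=[1.0911, 0.1395, 0.7105] → [-0.0663, 0.1923, -0.2340, 0.9695, 0.2296, -0.0860]
q̇ = J⁺·V = [0.9630, -0.0780, -0.3650, 0.9250, -0.0220, -0.4740]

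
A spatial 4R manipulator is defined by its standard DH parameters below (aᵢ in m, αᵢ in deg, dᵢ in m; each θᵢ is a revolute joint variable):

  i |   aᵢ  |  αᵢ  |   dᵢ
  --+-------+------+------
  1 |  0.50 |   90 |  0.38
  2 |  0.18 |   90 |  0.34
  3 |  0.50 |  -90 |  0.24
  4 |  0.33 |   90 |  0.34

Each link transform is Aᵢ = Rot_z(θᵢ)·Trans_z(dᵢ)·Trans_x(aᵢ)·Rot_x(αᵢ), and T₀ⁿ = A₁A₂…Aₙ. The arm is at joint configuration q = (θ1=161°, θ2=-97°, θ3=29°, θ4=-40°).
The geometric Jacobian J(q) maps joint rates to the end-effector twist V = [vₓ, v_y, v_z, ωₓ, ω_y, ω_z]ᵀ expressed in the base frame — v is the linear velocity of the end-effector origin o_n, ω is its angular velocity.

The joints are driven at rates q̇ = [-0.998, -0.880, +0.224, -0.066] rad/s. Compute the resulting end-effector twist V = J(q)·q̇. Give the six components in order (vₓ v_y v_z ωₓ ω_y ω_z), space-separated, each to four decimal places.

o_n = [0.3555, 0.9377, -0.2335]
J₁: ẑ×o_n = [-0.9377, 0.3555, 0.0000], ω = ẑ
J2: z=[0.3256, 0.9455, 0.0000] o=[-0.4728, 0.1628, 0.3800] → [-0.5800, 0.1997, -0.5308, 0.3256, 0.9455, 0.0000]
J3: z=[0.9385, -0.3231, 0.1219] o=[-0.3413, 0.4771, 0.2013] → [0.0844, 0.4930, 0.6574, 0.9385, -0.3231, 0.1219]
J4: z=[0.2289, 0.8462, 0.4812] o=[0.0132, 0.6114, -0.2035] → [-0.1824, 0.1716, -0.2149, 0.2289, 0.8462, 0.4812]
V = J·q̇ = [1.4772, -0.4314, 0.6286, -0.0914, -0.9603, -1.0025]

1.4772 -0.4314 0.6286 -0.0914 -0.9603 -1.0025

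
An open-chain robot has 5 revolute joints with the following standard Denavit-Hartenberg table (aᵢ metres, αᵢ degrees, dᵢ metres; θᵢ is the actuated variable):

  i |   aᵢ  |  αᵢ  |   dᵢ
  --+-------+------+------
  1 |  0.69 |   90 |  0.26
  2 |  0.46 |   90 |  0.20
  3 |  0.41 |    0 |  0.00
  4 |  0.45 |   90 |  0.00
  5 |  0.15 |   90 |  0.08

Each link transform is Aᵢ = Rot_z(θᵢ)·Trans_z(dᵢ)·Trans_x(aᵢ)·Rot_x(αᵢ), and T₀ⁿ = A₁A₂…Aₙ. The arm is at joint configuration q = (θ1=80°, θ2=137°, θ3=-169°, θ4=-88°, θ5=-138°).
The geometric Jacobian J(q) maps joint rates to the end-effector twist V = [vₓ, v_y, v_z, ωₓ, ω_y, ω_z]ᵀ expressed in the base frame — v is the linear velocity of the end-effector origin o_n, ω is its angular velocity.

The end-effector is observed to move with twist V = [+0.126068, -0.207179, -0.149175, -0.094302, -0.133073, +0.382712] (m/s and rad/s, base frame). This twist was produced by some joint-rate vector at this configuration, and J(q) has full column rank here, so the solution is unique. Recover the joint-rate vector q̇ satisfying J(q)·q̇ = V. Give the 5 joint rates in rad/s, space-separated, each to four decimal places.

o_n = [0.5629, 0.4878, 0.2271]
J₁: ẑ×o_n = [-0.4878, 0.5629, 0.0000], ω = ẑ
J2: z=[0.9848, -0.1736, 0.0000] o=[0.1198, 0.6795, 0.2600] → [0.0057, 0.0324, -0.1118, 0.9848, -0.1736, 0.0000]
J3: z=[0.1184, 0.6716, 0.7314] o=[0.2584, 0.3135, 0.5737] → [-0.3603, 0.2638, -0.1839, 0.1184, 0.6716, 0.7314]
J4: z=[0.1184, 0.6716, 0.7314] o=[0.2324, 0.6169, 0.2992] → [0.0459, 0.2502, -0.2372, 0.1184, 0.6716, 0.7314]
J5: z=[0.0978, -0.7408, 0.6645] o=[0.6771, 0.6137, 0.2302] → [0.0860, -0.0756, -0.0969, 0.0978, -0.7408, 0.6645]
q̇ = J⁺·V = [-0.5150, -0.2360, 0.5240, 0.0320, 0.7390]

-0.5150 -0.2360 0.5240 0.0320 0.7390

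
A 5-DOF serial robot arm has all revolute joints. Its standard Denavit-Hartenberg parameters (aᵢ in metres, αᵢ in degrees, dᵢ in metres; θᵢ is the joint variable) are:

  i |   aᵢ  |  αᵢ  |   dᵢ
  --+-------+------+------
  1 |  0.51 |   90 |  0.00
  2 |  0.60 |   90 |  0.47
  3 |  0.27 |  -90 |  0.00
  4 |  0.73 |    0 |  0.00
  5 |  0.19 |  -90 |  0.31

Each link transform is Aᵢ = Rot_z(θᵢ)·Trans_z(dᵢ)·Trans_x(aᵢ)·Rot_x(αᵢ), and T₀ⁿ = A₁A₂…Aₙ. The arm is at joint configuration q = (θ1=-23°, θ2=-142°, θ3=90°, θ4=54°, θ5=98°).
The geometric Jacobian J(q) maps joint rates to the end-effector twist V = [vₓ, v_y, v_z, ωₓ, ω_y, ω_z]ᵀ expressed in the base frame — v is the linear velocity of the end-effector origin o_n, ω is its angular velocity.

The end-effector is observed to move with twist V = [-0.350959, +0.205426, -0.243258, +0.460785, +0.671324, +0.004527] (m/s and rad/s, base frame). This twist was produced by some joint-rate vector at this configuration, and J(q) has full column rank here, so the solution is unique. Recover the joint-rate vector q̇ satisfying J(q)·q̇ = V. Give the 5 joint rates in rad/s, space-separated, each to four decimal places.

o_n = [0.2531, -1.1952, -0.7142]
J₁: ẑ×o_n = [1.1952, 0.2531, -0.0000], ω = ẑ
J2: z=[-0.3907, -0.9205, 0.0000] o=[0.4695, -0.1993, 0.0000] → [0.6574, -0.2791, 0.1900, -0.3907, -0.9205, 0.0000]
J3: z=[-0.5667, 0.2406, 0.7880] o=[-0.1494, -0.4472, -0.3694] → [0.5065, 0.1218, 0.3271, -0.5667, 0.2406, 0.7880]
J4: z=[0.7254, -0.3079, 0.6157] o=[-0.2549, -0.6957, -0.3694] → [0.4137, 0.5629, -0.2059, 0.7254, -0.3079, 0.6157]
J5: z=[0.7254, -0.3079, 0.6157] o=[-0.0879, -1.2327, -0.8348] → [-0.0602, 0.1225, 0.1322, 0.7254, -0.3079, 0.6157]
q̇ = J⁺·V = [0.3400, -0.7980, -0.3640, -0.1120, 0.0330]

0.3400 -0.7980 -0.3640 -0.1120 0.0330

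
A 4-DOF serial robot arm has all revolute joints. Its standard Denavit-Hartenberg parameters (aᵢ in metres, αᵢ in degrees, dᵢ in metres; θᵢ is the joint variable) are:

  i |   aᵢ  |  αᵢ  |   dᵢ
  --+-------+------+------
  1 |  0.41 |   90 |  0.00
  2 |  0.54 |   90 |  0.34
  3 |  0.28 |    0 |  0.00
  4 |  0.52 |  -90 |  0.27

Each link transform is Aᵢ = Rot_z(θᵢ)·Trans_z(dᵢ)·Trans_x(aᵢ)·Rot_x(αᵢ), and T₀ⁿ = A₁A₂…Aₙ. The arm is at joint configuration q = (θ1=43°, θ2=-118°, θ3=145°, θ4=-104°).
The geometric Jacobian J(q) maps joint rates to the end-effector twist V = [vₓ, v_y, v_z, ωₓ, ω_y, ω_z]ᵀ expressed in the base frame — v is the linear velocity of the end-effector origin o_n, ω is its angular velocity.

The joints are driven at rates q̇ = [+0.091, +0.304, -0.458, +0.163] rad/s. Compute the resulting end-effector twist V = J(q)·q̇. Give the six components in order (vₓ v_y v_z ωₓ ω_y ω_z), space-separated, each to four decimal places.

o_n = [0.4582, -0.7237, -0.4940]
J₁: ẑ×o_n = [0.7237, 0.4582, -0.0000], ω = ẑ
J2: z=[0.6820, -0.7314, 0.0000] o=[0.2999, 0.2796, 0.0000] → [0.3613, 0.3369, -0.5685, 0.6820, -0.7314, 0.0000]
J3: z=[-0.6457, -0.6022, 0.4695] o=[0.3463, -0.1419, -0.4768] → [0.2835, 0.0414, 0.4430, -0.6457, -0.6022, 0.4695]
J4: z=[-0.6457, -0.6022, 0.4695] o=[0.5346, -0.1860, -0.2743] → [0.3848, -0.1778, 0.3012, -0.6457, -0.6022, 0.4695]
V = J·q̇ = [0.1086, 0.0962, -0.3266, 0.3978, -0.0447, -0.0475]

0.1086 0.0962 -0.3266 0.3978 -0.0447 -0.0475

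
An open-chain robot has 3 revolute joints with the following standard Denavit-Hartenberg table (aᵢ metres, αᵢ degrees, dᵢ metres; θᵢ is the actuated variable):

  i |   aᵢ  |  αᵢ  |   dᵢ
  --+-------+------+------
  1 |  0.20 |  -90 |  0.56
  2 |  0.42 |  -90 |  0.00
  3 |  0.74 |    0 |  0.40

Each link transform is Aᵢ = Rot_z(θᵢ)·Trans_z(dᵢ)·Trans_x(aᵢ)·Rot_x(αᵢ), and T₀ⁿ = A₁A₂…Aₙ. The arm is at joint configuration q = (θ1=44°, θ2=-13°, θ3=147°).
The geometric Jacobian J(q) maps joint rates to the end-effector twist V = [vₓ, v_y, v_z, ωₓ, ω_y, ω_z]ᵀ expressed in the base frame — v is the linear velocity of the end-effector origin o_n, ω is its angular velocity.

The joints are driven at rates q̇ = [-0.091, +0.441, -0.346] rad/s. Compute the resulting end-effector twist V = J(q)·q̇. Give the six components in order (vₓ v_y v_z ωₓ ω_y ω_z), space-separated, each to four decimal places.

o_n = [0.3480, -0.2243, 0.1251]
J₁: ẑ×o_n = [0.2243, 0.3480, -0.0000], ω = ẑ
J2: z=[-0.6947, 0.7193, 0.0000] o=[0.1439, 0.1389, 0.5600] → [-0.3128, -0.3021, 0.1055, -0.6947, 0.7193, 0.0000]
J3: z=[0.1618, 0.1563, -0.9744] o=[0.4382, 0.4232, 0.6545] → [-0.7136, 0.1736, -0.0907, 0.1618, 0.1563, -0.9744]
V = J·q̇ = [0.0885, -0.2250, 0.0779, -0.3623, 0.2632, 0.2461]

0.0885 -0.2250 0.0779 -0.3623 0.2632 0.2461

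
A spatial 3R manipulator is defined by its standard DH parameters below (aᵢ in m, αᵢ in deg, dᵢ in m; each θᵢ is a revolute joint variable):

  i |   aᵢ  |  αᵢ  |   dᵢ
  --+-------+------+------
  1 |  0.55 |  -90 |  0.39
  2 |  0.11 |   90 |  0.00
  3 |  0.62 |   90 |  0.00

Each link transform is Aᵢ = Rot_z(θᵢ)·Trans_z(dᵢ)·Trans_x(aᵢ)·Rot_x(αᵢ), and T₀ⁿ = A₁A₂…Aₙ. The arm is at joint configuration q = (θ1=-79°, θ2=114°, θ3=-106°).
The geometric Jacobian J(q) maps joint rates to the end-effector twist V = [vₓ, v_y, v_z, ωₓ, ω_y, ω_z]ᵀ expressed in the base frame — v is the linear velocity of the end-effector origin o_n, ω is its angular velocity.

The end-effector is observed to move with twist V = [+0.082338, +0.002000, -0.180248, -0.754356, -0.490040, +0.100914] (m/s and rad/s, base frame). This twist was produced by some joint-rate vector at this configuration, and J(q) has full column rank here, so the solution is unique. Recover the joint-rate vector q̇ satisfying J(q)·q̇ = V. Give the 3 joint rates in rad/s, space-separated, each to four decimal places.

o_n = [-0.4754, -0.6779, 0.4456]
J₁: ẑ×o_n = [0.6779, -0.4754, 0.0000], ω = ẑ
J2: z=[0.9816, 0.1908, 0.0000] o=[0.1049, -0.5399, 0.3900] → [0.0106, -0.0546, -0.0248, 0.9816, 0.1908, 0.0000]
J3: z=[0.1743, -0.8968, -0.4067] o=[0.0964, -0.4960, 0.2895] → [-0.2140, 0.2053, -0.5445, 0.1743, -0.8968, -0.4067]
q̇ = J⁺·V = [0.2510, -0.8340, 0.3690]

0.2510 -0.8340 0.3690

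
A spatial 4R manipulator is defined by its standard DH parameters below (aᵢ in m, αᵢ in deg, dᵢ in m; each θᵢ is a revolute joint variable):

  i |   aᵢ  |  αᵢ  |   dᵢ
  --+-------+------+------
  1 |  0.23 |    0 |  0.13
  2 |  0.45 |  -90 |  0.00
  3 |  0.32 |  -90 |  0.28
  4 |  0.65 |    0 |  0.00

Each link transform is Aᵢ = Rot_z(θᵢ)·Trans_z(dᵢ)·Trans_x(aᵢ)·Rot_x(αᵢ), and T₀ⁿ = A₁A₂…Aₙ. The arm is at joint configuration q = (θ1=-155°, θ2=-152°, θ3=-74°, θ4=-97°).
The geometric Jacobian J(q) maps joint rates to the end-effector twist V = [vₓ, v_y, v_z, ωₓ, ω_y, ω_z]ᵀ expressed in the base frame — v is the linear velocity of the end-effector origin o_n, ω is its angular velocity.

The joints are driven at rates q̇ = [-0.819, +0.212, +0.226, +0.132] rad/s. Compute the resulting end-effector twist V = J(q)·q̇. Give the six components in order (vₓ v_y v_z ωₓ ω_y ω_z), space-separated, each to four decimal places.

o_n = [-0.6366, 0.8720, 0.3615]
J₁: ẑ×o_n = [-0.8720, -0.6366, 0.0000], ω = ẑ
J2: z=[0.0000, 0.0000, 1.0000] o=[-0.2085, -0.0972, 0.1300] → [-0.9692, -0.4281, 0.0000, 0.0000, 0.0000, 1.0000]
J3: z=[-0.7986, 0.6018, 0.0000] o=[0.0624, 0.2622, 0.1300] → [0.1393, 0.1849, -0.0664, -0.7986, 0.6018, 0.0000]
J4: z=[0.5785, 0.7677, -0.2756] o=[-0.1082, 0.5011, 0.4376] → [0.0438, 0.1897, 0.6202, 0.5785, 0.7677, -0.2756]
V = J·q̇ = [0.5459, 0.4974, 0.0669, -0.1041, 0.2373, -0.6434]

0.5459 0.4974 0.0669 -0.1041 0.2373 -0.6434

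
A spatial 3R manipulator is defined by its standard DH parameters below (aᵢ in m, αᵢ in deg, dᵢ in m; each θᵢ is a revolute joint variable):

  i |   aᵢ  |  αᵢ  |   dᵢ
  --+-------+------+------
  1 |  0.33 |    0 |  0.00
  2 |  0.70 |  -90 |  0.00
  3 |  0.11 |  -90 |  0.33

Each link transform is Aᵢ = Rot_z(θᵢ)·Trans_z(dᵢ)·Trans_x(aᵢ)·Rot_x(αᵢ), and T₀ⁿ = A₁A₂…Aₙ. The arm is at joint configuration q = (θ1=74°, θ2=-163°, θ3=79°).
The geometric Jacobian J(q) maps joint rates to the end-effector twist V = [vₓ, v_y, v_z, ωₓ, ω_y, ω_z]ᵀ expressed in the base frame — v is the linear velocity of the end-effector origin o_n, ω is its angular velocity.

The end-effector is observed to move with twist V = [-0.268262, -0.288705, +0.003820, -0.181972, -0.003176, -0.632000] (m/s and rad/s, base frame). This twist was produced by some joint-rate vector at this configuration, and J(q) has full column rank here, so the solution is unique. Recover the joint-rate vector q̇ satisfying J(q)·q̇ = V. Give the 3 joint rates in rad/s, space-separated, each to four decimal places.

o_n = [0.4335, -0.3979, -0.1080]
J₁: ẑ×o_n = [0.3979, 0.4335, -0.0000], ω = ẑ
J2: z=[0.0000, 0.0000, 1.0000] o=[0.0910, 0.3172, 0.0000] → [0.7151, 0.3425, -0.0000, 0.0000, 0.0000, 1.0000]
J3: z=[0.9998, 0.0175, 0.0000] o=[0.1032, -0.3827, 0.0000] → [-0.0019, 0.1080, -0.0210, 0.9998, 0.0175, 0.0000]
q̇ = J⁺·V = [-0.5780, -0.0540, -0.1820]

-0.5780 -0.0540 -0.1820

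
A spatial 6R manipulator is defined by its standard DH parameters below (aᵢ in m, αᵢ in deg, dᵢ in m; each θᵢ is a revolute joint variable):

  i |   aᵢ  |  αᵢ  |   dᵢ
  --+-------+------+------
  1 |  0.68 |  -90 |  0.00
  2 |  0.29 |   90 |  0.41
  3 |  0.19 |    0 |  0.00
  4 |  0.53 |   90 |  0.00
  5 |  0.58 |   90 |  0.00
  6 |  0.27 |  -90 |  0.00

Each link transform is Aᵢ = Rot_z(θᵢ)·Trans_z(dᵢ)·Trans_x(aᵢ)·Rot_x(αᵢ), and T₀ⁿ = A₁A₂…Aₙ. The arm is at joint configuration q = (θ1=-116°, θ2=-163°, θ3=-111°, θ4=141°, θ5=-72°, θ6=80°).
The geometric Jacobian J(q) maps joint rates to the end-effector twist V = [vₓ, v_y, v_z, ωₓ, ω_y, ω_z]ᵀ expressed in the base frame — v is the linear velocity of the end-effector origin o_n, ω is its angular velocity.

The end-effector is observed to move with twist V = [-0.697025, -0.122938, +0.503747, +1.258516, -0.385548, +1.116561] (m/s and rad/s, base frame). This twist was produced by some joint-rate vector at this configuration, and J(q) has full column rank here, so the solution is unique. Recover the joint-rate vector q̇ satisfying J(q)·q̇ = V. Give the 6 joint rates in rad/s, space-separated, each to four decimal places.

0.7510 0.3700 -0.3360 -0.1900 -0.6540 -0.7650

o_n = [0.3643, -0.0838, 0.8571]
J₁: ẑ×o_n = [0.0838, 0.3643, -0.0000], ω = ẑ
J2: z=[0.8988, -0.4384, 0.0000] o=[-0.2981, -0.6112, 0.0000] → [-0.3757, -0.7704, 0.7644, 0.8988, -0.4384, 0.0000]
J3: z=[0.1282, 0.2628, -0.9563] o=[0.1920, -0.5417, 0.0848] → [0.6408, -0.2638, 0.0134, 0.1282, 0.2628, -0.9563]
J4: z=[0.1282, 0.2628, -0.9563] o=[0.0040, -0.5224, 0.0649] → [0.6277, -0.4461, -0.0385, 0.1282, 0.2628, -0.9563]
J5: z=[-0.5688, 0.8094, 0.1462] o=[0.4346, -0.2441, 0.1991] → [0.5092, 0.3640, -0.0343, -0.5688, 0.8094, 0.1462]
J6: z=[-0.8123, -0.5807, 0.0547] o=[0.5095, -0.2949, 0.7720] → [-0.0610, 0.0612, -0.2558, -0.8123, -0.5807, 0.0547]
q̇ = J⁺·V = [0.7510, 0.3700, -0.3360, -0.1900, -0.6540, -0.7650]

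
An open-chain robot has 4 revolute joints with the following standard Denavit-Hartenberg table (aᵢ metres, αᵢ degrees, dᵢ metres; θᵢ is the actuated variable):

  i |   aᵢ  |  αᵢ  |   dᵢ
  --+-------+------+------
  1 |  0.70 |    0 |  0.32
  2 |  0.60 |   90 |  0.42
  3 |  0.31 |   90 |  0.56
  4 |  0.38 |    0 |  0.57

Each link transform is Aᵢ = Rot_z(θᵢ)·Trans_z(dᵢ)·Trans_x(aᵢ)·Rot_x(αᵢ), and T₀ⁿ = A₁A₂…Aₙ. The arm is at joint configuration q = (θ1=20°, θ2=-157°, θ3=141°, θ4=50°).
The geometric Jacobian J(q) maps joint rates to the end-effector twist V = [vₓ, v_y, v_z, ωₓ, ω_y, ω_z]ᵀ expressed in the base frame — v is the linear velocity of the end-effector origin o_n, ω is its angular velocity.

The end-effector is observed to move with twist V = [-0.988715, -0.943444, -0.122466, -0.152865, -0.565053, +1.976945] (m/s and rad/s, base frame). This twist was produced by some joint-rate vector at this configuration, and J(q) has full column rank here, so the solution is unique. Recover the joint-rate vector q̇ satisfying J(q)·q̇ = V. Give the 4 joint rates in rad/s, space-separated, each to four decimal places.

o_n = [-0.3088, 0.5018, 1.5318]
J₁: ẑ×o_n = [-0.5018, -0.3088, 0.0000], ω = ẑ
J2: z=[0.0000, 0.0000, 1.0000] o=[0.6578, 0.2394, 0.3200] → [-0.2624, -0.9666, 0.0000, 0.0000, 0.0000, 1.0000]
J3: z=[-0.6820, 0.7314, 0.0000] o=[0.2190, -0.1698, 0.7400] → [0.5791, 0.5400, -0.0720, -0.6820, 0.7314, 0.0000]
J4: z=[-0.4603, -0.4292, 0.7771] o=[0.0132, 0.4041, 0.9351] → [-0.3320, 0.0244, -0.1832, -0.4603, -0.4292, 0.7771]
q̇ = J⁺·V = [0.7930, 0.5700, -0.3090, 0.7900]

0.7930 0.5700 -0.3090 0.7900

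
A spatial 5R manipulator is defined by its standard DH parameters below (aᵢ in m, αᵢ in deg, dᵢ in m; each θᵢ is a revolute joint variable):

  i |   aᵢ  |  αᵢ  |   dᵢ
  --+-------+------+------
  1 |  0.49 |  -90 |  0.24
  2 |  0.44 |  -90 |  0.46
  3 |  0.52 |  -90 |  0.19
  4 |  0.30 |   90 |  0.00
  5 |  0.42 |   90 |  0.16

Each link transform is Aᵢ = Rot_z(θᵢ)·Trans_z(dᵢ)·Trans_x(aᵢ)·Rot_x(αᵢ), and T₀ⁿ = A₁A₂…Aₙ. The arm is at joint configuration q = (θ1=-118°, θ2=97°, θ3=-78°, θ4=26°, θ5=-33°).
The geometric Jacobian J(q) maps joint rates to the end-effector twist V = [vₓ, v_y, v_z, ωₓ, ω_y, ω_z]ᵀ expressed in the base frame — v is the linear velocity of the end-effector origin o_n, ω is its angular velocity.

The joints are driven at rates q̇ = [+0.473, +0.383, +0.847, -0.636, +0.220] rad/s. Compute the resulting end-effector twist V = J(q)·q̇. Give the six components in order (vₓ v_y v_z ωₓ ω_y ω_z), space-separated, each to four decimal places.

o_n = [1.2828, -1.1196, -0.2116]
J₁: ẑ×o_n = [1.1196, 1.2828, -0.0000], ω = ẑ
J2: z=[0.8829, -0.4695, 0.0000] o=[-0.2300, -0.4326, 0.2400] → [0.2120, 0.3987, 0.1037, 0.8829, -0.4695, 0.0000]
J3: z=[0.4660, 0.8764, 0.1219] o=[0.2013, -0.6013, -0.1967] → [0.0502, 0.1387, -1.1893, 0.4660, 0.8764, 0.1219]
J4: z=[-0.1276, 0.2029, -0.9709] o=[0.7451, -0.6619, -0.2809] → [-0.4303, -0.5131, -0.0507, -0.1276, 0.2029, -0.9709]
J5: z=[0.8026, 0.5962, 0.0191] o=[0.9199, -0.8949, -0.3525] → [0.0883, -0.1062, -0.3966, 0.8026, 0.5962, 0.0191]
V = J·q̇ = [0.9463, 1.1799, -1.0227, 0.9906, 0.5646, 1.1979]

0.9463 1.1799 -1.0227 0.9906 0.5646 1.1979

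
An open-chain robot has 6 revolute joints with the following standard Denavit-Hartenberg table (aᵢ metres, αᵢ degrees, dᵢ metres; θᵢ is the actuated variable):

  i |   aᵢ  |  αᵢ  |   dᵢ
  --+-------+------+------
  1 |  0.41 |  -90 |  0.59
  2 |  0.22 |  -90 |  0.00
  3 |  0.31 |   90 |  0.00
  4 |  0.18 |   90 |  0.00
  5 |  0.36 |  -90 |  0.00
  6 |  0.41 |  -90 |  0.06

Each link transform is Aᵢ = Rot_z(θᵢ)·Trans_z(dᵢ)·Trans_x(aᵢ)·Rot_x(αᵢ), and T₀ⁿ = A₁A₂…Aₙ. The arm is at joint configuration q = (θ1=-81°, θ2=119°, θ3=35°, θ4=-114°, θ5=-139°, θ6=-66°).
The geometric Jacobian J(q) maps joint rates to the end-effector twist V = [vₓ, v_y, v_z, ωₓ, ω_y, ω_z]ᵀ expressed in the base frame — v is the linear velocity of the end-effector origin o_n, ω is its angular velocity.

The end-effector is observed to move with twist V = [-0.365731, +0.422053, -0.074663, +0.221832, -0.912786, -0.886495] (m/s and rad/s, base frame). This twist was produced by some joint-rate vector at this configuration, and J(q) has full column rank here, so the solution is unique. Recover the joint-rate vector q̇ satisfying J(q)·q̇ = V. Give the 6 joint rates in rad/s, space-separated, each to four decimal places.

o_n = [-0.3202, -0.1726, 0.7176]
J₁: ẑ×o_n = [0.1726, -0.3202, 0.0000], ω = ẑ
J2: z=[0.9877, 0.1564, 0.0000] o=[0.0641, -0.4050, 0.5900] → [0.0200, -0.1260, 0.2896, 0.9877, 0.1564, 0.0000]
J3: z=[-0.1368, 0.8639, 0.4848] o=[0.0475, -0.2996, 0.3976] → [0.2149, -0.1345, 0.3003, -0.1368, 0.8639, 0.4848]
J4: z=[0.7656, 0.4028, -0.5017] o=[-0.1474, -0.2058, 0.1755] → [0.2350, -0.3283, 0.0950, 0.7656, 0.4028, -0.5017]
J5: z=[0.5186, 0.0750, 0.8517] o=[-0.0789, -0.3700, 0.1482] → [-0.1254, -0.5008, 0.1205, 0.5186, 0.0750, 0.8517]
J6: z=[-0.3280, -0.9025, 0.2792] o=[-0.3631, -0.2173, 0.3079] → [-0.3822, 0.1464, 0.0241, -0.3280, -0.9025, 0.2792]
q̇ = J⁺·V = [-0.5120, 0.5070, -0.6270, -0.1000, -0.2830, 0.4310]

-0.5120 0.5070 -0.6270 -0.1000 -0.2830 0.4310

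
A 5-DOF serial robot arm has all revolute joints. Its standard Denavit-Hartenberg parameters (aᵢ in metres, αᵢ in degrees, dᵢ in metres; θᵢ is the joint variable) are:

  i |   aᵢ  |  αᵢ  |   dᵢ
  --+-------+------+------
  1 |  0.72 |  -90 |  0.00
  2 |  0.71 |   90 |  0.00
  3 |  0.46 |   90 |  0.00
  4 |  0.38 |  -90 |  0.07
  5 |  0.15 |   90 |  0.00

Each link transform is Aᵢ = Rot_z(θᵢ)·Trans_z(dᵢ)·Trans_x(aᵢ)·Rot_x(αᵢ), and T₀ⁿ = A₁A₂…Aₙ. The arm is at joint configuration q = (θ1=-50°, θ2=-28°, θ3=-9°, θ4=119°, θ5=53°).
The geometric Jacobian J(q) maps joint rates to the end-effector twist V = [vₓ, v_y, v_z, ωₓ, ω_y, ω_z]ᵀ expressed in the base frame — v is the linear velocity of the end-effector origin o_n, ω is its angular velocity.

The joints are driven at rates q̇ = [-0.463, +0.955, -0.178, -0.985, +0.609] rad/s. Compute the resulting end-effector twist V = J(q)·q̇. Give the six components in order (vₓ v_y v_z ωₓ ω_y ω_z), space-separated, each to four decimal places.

0.1773 -1.2815 -0.2627 1.4724 1.3742 -1.0555

o_n = [0.8860, -1.0358, 0.8077]
J₁: ẑ×o_n = [1.0358, 0.8860, -0.0000], ω = ẑ
J2: z=[0.7660, 0.6428, 0.0000] o=[0.4628, -0.5516, 0.0000] → [0.5192, -0.6188, -0.6430, 0.7660, 0.6428, 0.0000]
J3: z=[-0.3018, 0.3596, 0.8829] o=[0.8658, -1.0318, 0.3333] → [0.1742, 0.1610, -0.0061, -0.3018, 0.3596, 0.8829]
J4: z=[-0.8454, -0.5291, -0.0734] o=[1.0685, -1.3853, 0.5466] → [-0.1125, 0.2341, -0.3920, -0.8454, -0.5291, -0.0734]
J5: z=[-0.2392, 0.4979, -0.8336] o=[0.8278, -1.1612, 0.7495] → [0.1335, -0.0346, -0.0590, -0.2392, 0.4979, -0.8336]
V = J·q̇ = [0.1773, -1.2815, -0.2627, 1.4724, 1.3742, -1.0555]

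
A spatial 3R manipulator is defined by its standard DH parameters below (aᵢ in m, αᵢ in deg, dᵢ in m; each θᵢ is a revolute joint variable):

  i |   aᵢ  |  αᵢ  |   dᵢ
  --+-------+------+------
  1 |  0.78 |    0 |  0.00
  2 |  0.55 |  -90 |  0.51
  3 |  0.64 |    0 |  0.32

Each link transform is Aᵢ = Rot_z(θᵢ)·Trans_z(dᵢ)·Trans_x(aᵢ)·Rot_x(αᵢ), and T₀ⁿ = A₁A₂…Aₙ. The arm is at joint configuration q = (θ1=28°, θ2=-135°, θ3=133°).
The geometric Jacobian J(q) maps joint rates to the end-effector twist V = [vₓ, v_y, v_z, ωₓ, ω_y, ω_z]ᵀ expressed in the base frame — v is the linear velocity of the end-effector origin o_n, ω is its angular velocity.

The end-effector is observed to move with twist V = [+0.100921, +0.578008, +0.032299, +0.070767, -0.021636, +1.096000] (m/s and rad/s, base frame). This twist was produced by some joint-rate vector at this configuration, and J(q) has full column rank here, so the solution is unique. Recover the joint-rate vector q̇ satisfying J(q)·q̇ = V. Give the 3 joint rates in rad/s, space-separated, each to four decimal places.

0.3570 0.7390 0.0740

o_n = [0.9615, 0.1641, 0.0419]
J₁: ẑ×o_n = [-0.1641, 0.9615, 0.0000], ω = ẑ
J2: z=[0.0000, 0.0000, 1.0000] o=[0.6887, 0.3662, 0.0000] → [0.2021, 0.2728, -0.0000, 0.0000, 0.0000, 1.0000]
J3: z=[0.9563, -0.2924, 0.0000] o=[0.5279, -0.1598, 0.5100] → [0.1368, 0.4476, 0.4365, 0.9563, -0.2924, 0.0000]
q̇ = J⁺·V = [0.3570, 0.7390, 0.0740]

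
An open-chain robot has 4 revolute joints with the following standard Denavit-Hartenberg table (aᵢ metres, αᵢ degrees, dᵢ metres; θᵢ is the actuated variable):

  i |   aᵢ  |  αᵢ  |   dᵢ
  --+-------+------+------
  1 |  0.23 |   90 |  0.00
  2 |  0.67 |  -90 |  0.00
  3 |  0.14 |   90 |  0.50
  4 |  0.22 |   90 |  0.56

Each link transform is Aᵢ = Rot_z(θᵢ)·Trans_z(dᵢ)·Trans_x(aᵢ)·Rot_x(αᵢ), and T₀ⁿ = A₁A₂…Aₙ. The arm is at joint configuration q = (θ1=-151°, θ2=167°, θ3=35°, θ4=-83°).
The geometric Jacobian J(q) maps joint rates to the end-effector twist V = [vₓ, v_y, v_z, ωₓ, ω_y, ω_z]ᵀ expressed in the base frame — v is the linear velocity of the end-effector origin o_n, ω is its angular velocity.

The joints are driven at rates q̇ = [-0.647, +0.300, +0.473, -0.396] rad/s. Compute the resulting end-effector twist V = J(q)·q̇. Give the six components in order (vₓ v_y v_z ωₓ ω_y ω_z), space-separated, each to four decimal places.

0.6573 -0.5162 -0.3156 -0.0887 -0.0770 -1.1590

o_n = [0.6394, 0.7695, -0.0207]
J₁: ẑ×o_n = [-0.7695, 0.6394, 0.0000], ω = ẑ
J2: z=[-0.4848, 0.8746, 0.0000] o=[-0.2012, -0.1115, 0.0000] → [-0.0181, -0.0100, -1.1623, -0.4848, 0.8746, 0.0000]
J3: z=[0.1967, 0.1091, -0.9744] o=[0.3698, 0.2050, 0.1507] → [0.5314, -0.2289, 0.0817, 0.1967, 0.1091, -0.9744]
J4: z=[0.0917, 0.9874, 0.1290] o=[0.6048, 0.2435, -0.3107] → [0.2184, -0.0221, 0.0141, 0.0917, 0.9874, 0.1290]
V = J·q̇ = [0.6573, -0.5162, -0.3156, -0.0887, -0.0770, -1.1590]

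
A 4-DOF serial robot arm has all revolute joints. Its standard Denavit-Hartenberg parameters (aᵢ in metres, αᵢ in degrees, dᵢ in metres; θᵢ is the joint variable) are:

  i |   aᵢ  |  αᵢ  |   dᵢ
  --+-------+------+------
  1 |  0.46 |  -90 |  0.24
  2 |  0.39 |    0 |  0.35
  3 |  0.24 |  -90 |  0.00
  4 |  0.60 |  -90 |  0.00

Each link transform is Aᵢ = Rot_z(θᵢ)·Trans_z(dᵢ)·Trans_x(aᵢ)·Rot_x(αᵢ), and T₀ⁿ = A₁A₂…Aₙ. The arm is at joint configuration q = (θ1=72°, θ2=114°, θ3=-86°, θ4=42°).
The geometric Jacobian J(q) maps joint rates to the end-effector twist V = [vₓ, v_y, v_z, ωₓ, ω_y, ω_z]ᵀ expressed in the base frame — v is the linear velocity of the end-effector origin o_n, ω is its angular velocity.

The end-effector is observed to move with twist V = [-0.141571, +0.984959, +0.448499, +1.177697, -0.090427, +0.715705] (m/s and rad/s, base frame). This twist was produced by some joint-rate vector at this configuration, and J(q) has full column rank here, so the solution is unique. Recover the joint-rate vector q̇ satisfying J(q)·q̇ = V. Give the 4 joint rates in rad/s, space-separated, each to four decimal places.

o_n = [0.3292, 0.8467, -0.4383]
J₁: ẑ×o_n = [-0.8467, 0.3292, 0.0000], ω = ẑ
J2: z=[-0.9511, 0.3090, 0.0000] o=[0.1421, 0.4375, 0.2400] → [-0.2096, -0.6451, -0.4470, -0.9511, 0.3090, 0.0000]
J3: z=[-0.9511, 0.3090, 0.0000] o=[-0.2397, 0.3948, -0.1163] → [-0.0995, -0.3062, -0.6056, -0.9511, 0.3090, 0.0000]
J4: z=[-0.1451, -0.4465, -0.8829] o=[-0.1743, 0.5963, -0.2290] → [0.3145, -0.4749, 0.1885, -0.1451, -0.4465, -0.8829]
q̇ = J⁺·V = [0.1930, -0.8520, -0.2960, -0.5920]

0.1930 -0.8520 -0.2960 -0.5920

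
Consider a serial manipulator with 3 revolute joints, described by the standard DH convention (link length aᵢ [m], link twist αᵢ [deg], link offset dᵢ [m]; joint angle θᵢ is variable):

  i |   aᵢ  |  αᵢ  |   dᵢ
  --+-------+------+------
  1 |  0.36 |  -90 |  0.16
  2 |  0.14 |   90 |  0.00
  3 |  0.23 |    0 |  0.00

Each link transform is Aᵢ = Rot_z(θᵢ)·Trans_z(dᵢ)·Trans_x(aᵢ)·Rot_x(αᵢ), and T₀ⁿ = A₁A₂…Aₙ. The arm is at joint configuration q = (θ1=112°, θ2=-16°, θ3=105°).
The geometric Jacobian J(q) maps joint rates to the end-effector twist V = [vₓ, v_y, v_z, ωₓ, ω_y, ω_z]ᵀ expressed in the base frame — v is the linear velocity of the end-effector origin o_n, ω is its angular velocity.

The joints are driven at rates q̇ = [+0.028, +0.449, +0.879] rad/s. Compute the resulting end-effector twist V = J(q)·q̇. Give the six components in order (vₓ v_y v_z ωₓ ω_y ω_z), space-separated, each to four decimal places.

0.1061 -0.1556 -0.0886 -0.3255 -0.3928 0.8729

o_n = [-0.3698, 0.3223, 0.1822]
J₁: ẑ×o_n = [-0.3223, -0.3698, 0.0000], ω = ẑ
J2: z=[-0.9272, -0.3746, 0.0000] o=[-0.1349, 0.3338, 0.1600] → [-0.0083, 0.0206, -0.0774, -0.9272, -0.3746, 0.0000]
J3: z=[0.1033, -0.2556, 0.9613] o=[-0.1853, 0.4586, 0.1986] → [0.1352, -0.1757, -0.0612, 0.1033, -0.2556, 0.9613]
V = J·q̇ = [0.1061, -0.1556, -0.0886, -0.3255, -0.3928, 0.8729]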